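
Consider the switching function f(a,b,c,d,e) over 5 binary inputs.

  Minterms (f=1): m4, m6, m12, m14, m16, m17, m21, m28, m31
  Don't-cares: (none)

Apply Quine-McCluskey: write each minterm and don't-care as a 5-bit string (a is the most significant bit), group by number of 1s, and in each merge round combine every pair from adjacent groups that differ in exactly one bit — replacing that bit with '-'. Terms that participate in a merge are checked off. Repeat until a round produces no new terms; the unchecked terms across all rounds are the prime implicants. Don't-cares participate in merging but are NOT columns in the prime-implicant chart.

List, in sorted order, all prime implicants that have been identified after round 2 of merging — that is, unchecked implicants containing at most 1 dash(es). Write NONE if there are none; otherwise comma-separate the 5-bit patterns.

[col 0] 00100*, 00110*, 01100*, 01110*, 10000*, 10001*, 10101*, 11100*, 11111
[col 1] -1100, 0-100*, 0-110*, 001-0*, 011-0*, 10-01, 1000-
[col 2] 0-1-0
Prime implicants: -1100, 0-1-0, 10-01, 1000-, 11111

-1100, 10-01, 1000-, 11111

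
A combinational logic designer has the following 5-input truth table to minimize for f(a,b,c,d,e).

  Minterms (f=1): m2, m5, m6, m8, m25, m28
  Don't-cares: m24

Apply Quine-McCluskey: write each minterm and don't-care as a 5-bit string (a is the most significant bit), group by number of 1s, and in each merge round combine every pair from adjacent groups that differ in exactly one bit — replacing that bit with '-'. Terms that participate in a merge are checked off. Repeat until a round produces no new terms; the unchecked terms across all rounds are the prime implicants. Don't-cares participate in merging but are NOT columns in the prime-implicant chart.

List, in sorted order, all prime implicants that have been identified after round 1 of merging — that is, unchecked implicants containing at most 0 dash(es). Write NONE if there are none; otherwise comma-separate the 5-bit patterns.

00101

size-2^0 implicants → 00010(✓)  00101  00110(✓)  01000(✓)  11000(✓)  11001(✓)  11100(✓)
size-2^1 implicants → -1000  00-10  11-00  1100-
Unchecked terms (primes): -1000, 00-10, 00101, 11-00, 1100-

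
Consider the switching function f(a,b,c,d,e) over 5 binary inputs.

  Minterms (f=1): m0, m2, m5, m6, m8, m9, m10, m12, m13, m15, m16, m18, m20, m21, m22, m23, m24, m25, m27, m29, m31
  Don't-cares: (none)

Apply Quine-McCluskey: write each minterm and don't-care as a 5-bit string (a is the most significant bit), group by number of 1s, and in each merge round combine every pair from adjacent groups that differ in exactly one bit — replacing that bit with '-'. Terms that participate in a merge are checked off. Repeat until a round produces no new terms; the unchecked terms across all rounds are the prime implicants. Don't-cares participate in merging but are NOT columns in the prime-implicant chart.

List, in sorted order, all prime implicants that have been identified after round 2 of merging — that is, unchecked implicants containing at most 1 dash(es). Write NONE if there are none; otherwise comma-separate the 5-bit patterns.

NONE

Round 0: 00000✓ 00010✓ 00101✓ 00110✓ 01000✓ 01001✓ 01010✓ 01100✓ 01101✓ 01111✓ 10000✓ 10010✓ 10100✓ 10101✓ 10110✓ 10111✓ 11000✓ 11001✓ 11011✓ 11101✓ 11111✓
Round 1: -0000✓ -0010✓ -0101✓ -0110✓ -1000✓ -1001✓ -1101✓ -1111✓ 0-000✓ 0-010✓ 0-101✓ 00-10✓ 000-0✓ 01-00✓ 01-01✓ 010-0✓ 0100-✓ 011-1✓ 0110-✓ 1-000✓ 1-101✓ 1-111✓ 10-00✓ 10-10✓ 100-0✓ 101-0✓ 101-1✓ 1010-✓ 1011-✓ 11-01✓ 11-11✓ 110-1✓ 1100-✓ 111-1✓
Round 2: --000 --101 -0-10 -00-0 -1-01 -100- -11-1 0-0-0 01-0- 1-1-1 10--0 101-- 11--1
PIs = {--000, --101, -0-10, -00-0, -1-01, -100-, -11-1, 0-0-0, 01-0-, 1-1-1, 10--0, 101--, 11--1}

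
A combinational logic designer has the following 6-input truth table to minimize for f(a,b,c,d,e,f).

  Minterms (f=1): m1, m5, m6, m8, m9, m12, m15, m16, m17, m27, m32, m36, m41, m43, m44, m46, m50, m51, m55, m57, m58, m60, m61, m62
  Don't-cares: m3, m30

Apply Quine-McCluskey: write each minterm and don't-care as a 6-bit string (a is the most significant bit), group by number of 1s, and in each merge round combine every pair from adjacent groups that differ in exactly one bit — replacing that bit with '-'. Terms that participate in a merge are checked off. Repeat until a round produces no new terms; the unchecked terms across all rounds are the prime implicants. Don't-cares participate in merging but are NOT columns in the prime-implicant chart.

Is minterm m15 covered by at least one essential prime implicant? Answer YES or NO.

size-2^0 implicants → 000001(✓)  000011(✓)  000101(✓)  000110  001000(✓)  001001(✓)  001100(✓)  001111  010000(✓)  010001(✓)  011011  011110(✓)  100000(✓)  100100(✓)  101001(✓)  101011(✓)  101100(✓)  101110(✓)  110010(✓)  110011(✓)  110111(✓)  111001(✓)  111010(✓)  111100(✓)  111101(✓)  111110(✓)
size-2^1 implicants → -01001  -01100  -11110  0-0001  00-001  000-01  0000-1  001-00  00100-  01000-  1-1001  1-1100(✓)  1-1110(✓)  10-100  100-00  1010-1  1011-0(✓)  11-010  110-11  11001-  111-01  111-10  1111-0(✓)  11110-
size-2^2 implicants → 1-11-0
Unchecked terms (primes): -01001, -01100, -11110, 0-0001, 00-001, 000-01, 0000-1, 000110, 001-00, 00100-, 001111, 01000-, 011011, 1-1001, 1-11-0, 10-100, 100-00, 1010-1, 11-010, 110-11, 11001-, 111-01, 111-10, 11110-
Minterm coverage:
  m1 ⊆ 0-0001,00-001,000-01,0000-1
  m5 ⊆ 000-01 [E]
  m6 ⊆ 000110 [E]
  m8 ⊆ 001-00,00100-
  m9 ⊆ -01001,00-001,00100-
  m12 ⊆ -01100,001-00
  m15 ⊆ 001111 [E]
  m16 ⊆ 01000- [E]
  m17 ⊆ 0-0001,01000-
  m27 ⊆ 011011 [E]
  m32 ⊆ 100-00 [E]
  m36 ⊆ 10-100,100-00
  m41 ⊆ -01001,1-1001,1010-1
  m43 ⊆ 1010-1 [E]
  m44 ⊆ -01100,1-11-0,10-100
  m46 ⊆ 1-11-0 [E]
  m50 ⊆ 11-010,11001-
  m51 ⊆ 110-11,11001-
  m55 ⊆ 110-11 [E]
  m57 ⊆ 1-1001,111-01
  m58 ⊆ 11-010,111-10
  m60 ⊆ 1-11-0,11110-
  m61 ⊆ 111-01,11110-
  m62 ⊆ -11110,1-11-0,111-10
E = {000-01, 000110, 001111, 01000-, 011011, 1-11-0, 100-00, 1010-1, 110-11}

YES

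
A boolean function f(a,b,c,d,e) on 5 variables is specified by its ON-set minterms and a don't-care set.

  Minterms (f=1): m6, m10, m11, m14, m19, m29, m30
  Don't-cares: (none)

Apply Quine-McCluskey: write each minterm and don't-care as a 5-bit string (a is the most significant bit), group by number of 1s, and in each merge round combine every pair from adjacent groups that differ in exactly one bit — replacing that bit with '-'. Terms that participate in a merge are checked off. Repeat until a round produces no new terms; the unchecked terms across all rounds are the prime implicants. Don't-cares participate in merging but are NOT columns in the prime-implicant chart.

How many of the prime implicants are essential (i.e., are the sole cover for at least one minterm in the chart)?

5

[col 0] 00110*, 01010*, 01011*, 01110*, 10011, 11101, 11110*
[col 1] -1110, 0-110, 01-10, 0101-
Prime implicants: -1110, 0-110, 01-10, 0101-, 10011, 11101
PI chart (minterm → PIs covering it):
  6 | 0-110  (sole → essential)
  10 | 01-10,0101-
  11 | 0101-  (sole → essential)
  14 | -1110,0-110,01-10
  19 | 10011  (sole → essential)
  29 | 11101  (sole → essential)
  30 | -1110  (sole → essential)
Essential prime implicants: -1110, 0-110, 0101-, 10011, 11101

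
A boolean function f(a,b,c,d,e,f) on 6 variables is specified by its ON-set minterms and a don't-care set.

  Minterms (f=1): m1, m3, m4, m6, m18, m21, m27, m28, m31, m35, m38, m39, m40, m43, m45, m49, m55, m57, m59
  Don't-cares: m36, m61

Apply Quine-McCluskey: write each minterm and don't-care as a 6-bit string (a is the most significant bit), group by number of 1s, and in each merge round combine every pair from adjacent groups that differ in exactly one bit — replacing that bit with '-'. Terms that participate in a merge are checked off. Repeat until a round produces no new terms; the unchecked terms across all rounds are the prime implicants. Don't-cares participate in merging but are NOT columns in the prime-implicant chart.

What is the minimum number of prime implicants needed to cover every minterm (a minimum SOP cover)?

12

[col 0] 000001*, 000011*, 000100*, 000110*, 010010, 010101, 011011*, 011100, 011111*, 100011*, 100100*, 100110*, 100111*, 101000, 101011*, 101101*, 110001*, 110111*, 111001*, 111011*, 111101*
[col 1] -00011, -00100*, -00110*, -11011, 0000-1, 0001-0*, 011-11, 1-0111, 1-1011, 1-1101, 10-011, 100-11, 1001-0*, 10011-, 11-001, 111-01, 1110-1
[col 2] -001-0
Prime implicants: -00011, -001-0, -11011, 0000-1, 010010, 010101, 011-11, 011100, 1-0111, 1-1011, 1-1101, 10-011, 100-11, 10011-, 101000, 11-001, 111-01, 1110-1
PI chart (minterm → PIs covering it):
  1 | 0000-1  (sole → essential)
  3 | -00011,0000-1
  4 | -001-0  (sole → essential)
  6 | -001-0  (sole → essential)
  18 | 010010  (sole → essential)
  21 | 010101  (sole → essential)
  27 | -11011,011-11
  28 | 011100  (sole → essential)
  31 | 011-11  (sole → essential)
  35 | -00011,10-011,100-11
  38 | -001-0,10011-
  39 | 1-0111,100-11,10011-
  40 | 101000  (sole → essential)
  43 | 1-1011,10-011
  45 | 1-1101  (sole → essential)
  49 | 11-001  (sole → essential)
  55 | 1-0111  (sole → essential)
  57 | 11-001,111-01,1110-1
  59 | -11011,1-1011,1110-1
Essential prime implicants: -001-0, 0000-1, 010010, 010101, 011-11, 011100, 1-0111, 1-1101, 101000, 11-001
Petrick residual → -00011, 1-1011
Minimum SOP uses 12 PIs: b'c'd'ef + b'c'df' + a'b'c'd'f + a'bc'd'ef' + a'bc'de'f + a'bcef + a'bcde'f' + ac'def + acd'ef + acde'f + ab'cd'e'f' + abd'e'f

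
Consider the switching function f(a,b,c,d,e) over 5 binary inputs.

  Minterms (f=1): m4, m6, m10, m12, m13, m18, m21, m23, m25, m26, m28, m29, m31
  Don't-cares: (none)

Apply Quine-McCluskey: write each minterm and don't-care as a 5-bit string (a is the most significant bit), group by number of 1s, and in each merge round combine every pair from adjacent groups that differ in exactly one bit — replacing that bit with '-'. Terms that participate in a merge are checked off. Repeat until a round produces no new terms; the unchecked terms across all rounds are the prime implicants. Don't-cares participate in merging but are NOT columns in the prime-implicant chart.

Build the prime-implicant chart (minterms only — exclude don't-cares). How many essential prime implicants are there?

6

[col 0] 00100*, 00110*, 01010*, 01100*, 01101*, 10010*, 10101*, 10111*, 11001*, 11010*, 11100*, 11101*, 11111*
[col 1] -1010, -1100*, -1101*, 0-100, 001-0, 0110-*, 1-010, 1-101*, 1-111*, 101-1*, 11-01, 111-1*, 1110-*
[col 2] -110-, 1-1-1
Prime implicants: -1010, -110-, 0-100, 001-0, 1-010, 1-1-1, 11-01
PI chart (minterm → PIs covering it):
  4 | 0-100,001-0
  6 | 001-0  (sole → essential)
  10 | -1010  (sole → essential)
  12 | -110-,0-100
  13 | -110-  (sole → essential)
  18 | 1-010  (sole → essential)
  21 | 1-1-1  (sole → essential)
  23 | 1-1-1  (sole → essential)
  25 | 11-01  (sole → essential)
  26 | -1010,1-010
  28 | -110-  (sole → essential)
  29 | -110-,1-1-1,11-01
  31 | 1-1-1  (sole → essential)
Essential prime implicants: -1010, -110-, 001-0, 1-010, 1-1-1, 11-01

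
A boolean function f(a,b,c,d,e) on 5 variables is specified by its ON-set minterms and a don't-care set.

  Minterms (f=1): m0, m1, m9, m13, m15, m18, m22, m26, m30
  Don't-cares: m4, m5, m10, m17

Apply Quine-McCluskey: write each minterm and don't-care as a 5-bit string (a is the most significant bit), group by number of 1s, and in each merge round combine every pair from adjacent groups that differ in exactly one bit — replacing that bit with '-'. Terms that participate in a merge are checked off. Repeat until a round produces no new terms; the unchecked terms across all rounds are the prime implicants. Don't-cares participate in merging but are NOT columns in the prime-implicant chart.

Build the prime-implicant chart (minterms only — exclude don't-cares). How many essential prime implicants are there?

[col 0] 00000*, 00001*, 00100*, 00101*, 01001*, 01010*, 01101*, 01111*, 10001*, 10010*, 10110*, 11010*, 11110*
[col 1] -0001, -1010, 0-001*, 0-101*, 00-00*, 00-01*, 0000-*, 0010-*, 01-01*, 011-1, 1-010*, 1-110*, 10-10*, 11-10*
[col 2] 0--01, 00-0-, 1--10
Prime implicants: -0001, -1010, 0--01, 00-0-, 011-1, 1--10
PI chart (minterm → PIs covering it):
  0 | 00-0-  (sole → essential)
  1 | -0001,0--01,00-0-
  9 | 0--01  (sole → essential)
  13 | 0--01,011-1
  15 | 011-1  (sole → essential)
  18 | 1--10  (sole → essential)
  22 | 1--10  (sole → essential)
  26 | -1010,1--10
  30 | 1--10  (sole → essential)
Essential prime implicants: 0--01, 00-0-, 011-1, 1--10

4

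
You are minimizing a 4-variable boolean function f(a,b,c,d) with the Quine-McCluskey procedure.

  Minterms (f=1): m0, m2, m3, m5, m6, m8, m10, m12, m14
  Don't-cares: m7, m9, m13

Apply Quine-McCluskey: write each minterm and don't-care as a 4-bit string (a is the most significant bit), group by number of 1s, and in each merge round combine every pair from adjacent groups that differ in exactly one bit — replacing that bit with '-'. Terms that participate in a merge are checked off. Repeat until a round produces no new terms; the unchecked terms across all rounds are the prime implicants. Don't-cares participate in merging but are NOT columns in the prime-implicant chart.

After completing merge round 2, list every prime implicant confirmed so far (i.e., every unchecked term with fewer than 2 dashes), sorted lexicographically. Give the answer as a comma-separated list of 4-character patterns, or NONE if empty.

Round 0: 0000✓ 0010✓ 0011✓ 0101✓ 0110✓ 0111✓ 1000✓ 1001✓ 1010✓ 1100✓ 1101✓ 1110✓
Round 1: -000✓ -010✓ -101 -110✓ 0-10✓ 0-11✓ 00-0✓ 001-✓ 01-1 011-✓ 1-00✓ 1-01✓ 1-10✓ 10-0✓ 100-✓ 11-0✓ 110-✓
Round 2: --10 -0-0 0-1- 1--0 1-0-
PIs = {--10, -0-0, -101, 0-1-, 01-1, 1--0, 1-0-}

-101, 01-1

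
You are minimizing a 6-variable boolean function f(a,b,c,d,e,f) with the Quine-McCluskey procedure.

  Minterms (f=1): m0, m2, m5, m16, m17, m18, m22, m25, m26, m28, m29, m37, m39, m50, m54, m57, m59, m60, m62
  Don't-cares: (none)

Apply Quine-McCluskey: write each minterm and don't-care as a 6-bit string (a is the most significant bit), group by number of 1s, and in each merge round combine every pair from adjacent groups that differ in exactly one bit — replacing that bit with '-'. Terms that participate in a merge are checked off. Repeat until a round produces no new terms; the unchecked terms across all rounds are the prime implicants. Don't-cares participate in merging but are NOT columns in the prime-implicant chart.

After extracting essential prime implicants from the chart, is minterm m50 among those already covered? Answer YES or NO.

YES

size-2^0 implicants → 000000(✓)  000010(✓)  000101(✓)  010000(✓)  010001(✓)  010010(✓)  010110(✓)  011001(✓)  011010(✓)  011100(✓)  011101(✓)  100101(✓)  100111(✓)  110010(✓)  110110(✓)  111001(✓)  111011(✓)  111100(✓)  111110(✓)
size-2^1 implicants → -00101  -10010(✓)  -10110(✓)  -11001  -11100  0-0000(✓)  0-0010(✓)  0000-0(✓)  01-001  01-010  010-10(✓)  0100-0(✓)  01000-  011-01  01110-  1001-1  11-110  110-10(✓)  1110-1  1111-0
size-2^2 implicants → -10-10  0-00-0
Unchecked terms (primes): -00101, -10-10, -11001, -11100, 0-00-0, 01-001, 01-010, 01000-, 011-01, 01110-, 1001-1, 11-110, 1110-1, 1111-0
Minterm coverage:
  m0 ⊆ 0-00-0 [E]
  m2 ⊆ 0-00-0 [E]
  m5 ⊆ -00101 [E]
  m16 ⊆ 0-00-0,01000-
  m17 ⊆ 01-001,01000-
  m18 ⊆ -10-10,0-00-0,01-010
  m22 ⊆ -10-10 [E]
  m25 ⊆ -11001,01-001,011-01
  m26 ⊆ 01-010 [E]
  m28 ⊆ -11100,01110-
  m29 ⊆ 011-01,01110-
  m37 ⊆ -00101,1001-1
  m39 ⊆ 1001-1 [E]
  m50 ⊆ -10-10 [E]
  m54 ⊆ -10-10,11-110
  m57 ⊆ -11001,1110-1
  m59 ⊆ 1110-1 [E]
  m60 ⊆ -11100,1111-0
  m62 ⊆ 11-110,1111-0
E = {-00101, -10-10, 0-00-0, 01-010, 1001-1, 1110-1}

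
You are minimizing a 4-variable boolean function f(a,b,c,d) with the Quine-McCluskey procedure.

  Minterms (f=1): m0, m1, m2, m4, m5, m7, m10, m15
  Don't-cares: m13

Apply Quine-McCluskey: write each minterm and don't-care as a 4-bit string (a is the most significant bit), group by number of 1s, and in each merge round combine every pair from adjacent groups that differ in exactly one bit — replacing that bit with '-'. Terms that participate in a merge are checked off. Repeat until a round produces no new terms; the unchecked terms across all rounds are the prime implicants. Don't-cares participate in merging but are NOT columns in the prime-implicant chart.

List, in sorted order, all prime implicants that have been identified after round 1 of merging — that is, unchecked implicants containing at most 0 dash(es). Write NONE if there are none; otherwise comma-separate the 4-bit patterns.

NONE

size-2^0 implicants → 0000(✓)  0001(✓)  0010(✓)  0100(✓)  0101(✓)  0111(✓)  1010(✓)  1101(✓)  1111(✓)
size-2^1 implicants → -010  -101(✓)  -111(✓)  0-00(✓)  0-01(✓)  00-0  000-(✓)  01-1(✓)  010-(✓)  11-1(✓)
size-2^2 implicants → -1-1  0-0-
Unchecked terms (primes): -010, -1-1, 0-0-, 00-0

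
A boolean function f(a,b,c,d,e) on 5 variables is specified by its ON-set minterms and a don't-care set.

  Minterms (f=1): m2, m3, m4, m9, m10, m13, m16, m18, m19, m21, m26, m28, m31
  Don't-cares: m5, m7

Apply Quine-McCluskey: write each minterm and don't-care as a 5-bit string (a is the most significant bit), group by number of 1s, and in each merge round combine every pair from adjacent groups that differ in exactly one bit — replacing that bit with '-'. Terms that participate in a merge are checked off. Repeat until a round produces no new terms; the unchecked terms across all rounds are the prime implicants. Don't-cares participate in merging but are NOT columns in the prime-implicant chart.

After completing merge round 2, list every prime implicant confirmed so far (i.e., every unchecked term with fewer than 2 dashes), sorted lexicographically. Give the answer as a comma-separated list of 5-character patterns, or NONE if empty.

size-2^0 implicants → 00010(✓)  00011(✓)  00100(✓)  00101(✓)  00111(✓)  01001(✓)  01010(✓)  01101(✓)  10000(✓)  10010(✓)  10011(✓)  10101(✓)  11010(✓)  11100  11111
size-2^1 implicants → -0010(✓)  -0011(✓)  -0101  -1010(✓)  0-010(✓)  0-101  00-11  0001-(✓)  001-1  0010-  01-01  1-010(✓)  100-0  1001-(✓)
size-2^2 implicants → --010  -001-
Unchecked terms (primes): --010, -001-, -0101, 0-101, 00-11, 001-1, 0010-, 01-01, 100-0, 11100, 11111

-0101, 0-101, 00-11, 001-1, 0010-, 01-01, 100-0, 11100, 11111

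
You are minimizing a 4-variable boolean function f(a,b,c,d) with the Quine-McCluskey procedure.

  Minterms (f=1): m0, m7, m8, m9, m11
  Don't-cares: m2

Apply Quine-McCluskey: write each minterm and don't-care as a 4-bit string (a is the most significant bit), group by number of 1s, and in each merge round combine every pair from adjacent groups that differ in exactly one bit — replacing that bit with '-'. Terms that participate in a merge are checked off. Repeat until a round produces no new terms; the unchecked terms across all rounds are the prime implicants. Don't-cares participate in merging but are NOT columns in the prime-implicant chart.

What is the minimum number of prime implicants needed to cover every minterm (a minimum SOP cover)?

size-2^0 implicants → 0000(✓)  0010(✓)  0111  1000(✓)  1001(✓)  1011(✓)
size-2^1 implicants → -000  00-0  10-1  100-
Unchecked terms (primes): -000, 00-0, 0111, 10-1, 100-
Minterm coverage:
  m0 ⊆ -000,00-0
  m7 ⊆ 0111 [E]
  m8 ⊆ -000,100-
  m9 ⊆ 10-1,100-
  m11 ⊆ 10-1 [E]
E = {0111, 10-1}
Petrick residual → -000
Cover = b'c'd' + a'bcd + ab'd  |cover|=3

3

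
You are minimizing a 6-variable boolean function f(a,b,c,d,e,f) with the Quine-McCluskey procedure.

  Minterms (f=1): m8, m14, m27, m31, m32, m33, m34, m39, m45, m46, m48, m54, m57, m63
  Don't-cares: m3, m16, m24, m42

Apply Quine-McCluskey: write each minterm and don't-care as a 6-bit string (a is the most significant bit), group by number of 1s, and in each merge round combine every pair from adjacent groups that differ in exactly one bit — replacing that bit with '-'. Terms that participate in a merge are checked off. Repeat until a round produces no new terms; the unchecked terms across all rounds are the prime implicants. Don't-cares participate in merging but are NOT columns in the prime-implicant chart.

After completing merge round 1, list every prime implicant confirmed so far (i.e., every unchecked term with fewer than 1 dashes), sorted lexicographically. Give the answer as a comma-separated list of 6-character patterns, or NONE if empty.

size-2^0 implicants → 000011  001000(✓)  001110(✓)  010000(✓)  011000(✓)  011011(✓)  011111(✓)  100000(✓)  100001(✓)  100010(✓)  100111  101010(✓)  101101  101110(✓)  110000(✓)  110110  111001  111111(✓)
size-2^1 implicants → -01110  -10000  -11111  0-1000  01-000  011-11  1-0000  10-010  1000-0  10000-  101-10
Unchecked terms (primes): -01110, -10000, -11111, 0-1000, 000011, 01-000, 011-11, 1-0000, 10-010, 1000-0, 10000-, 100111, 101-10, 101101, 110110, 111001

000011, 100111, 101101, 110110, 111001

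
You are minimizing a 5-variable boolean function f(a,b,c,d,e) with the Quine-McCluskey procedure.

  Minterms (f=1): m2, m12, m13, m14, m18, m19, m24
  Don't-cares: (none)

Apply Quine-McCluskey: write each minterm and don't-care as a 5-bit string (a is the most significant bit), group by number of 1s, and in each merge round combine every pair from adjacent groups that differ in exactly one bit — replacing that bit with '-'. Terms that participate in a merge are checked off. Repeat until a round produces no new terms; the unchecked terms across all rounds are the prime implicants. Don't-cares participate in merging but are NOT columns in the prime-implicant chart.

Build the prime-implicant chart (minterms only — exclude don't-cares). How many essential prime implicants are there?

Round 0: 00010✓ 01100✓ 01101✓ 01110✓ 10010✓ 10011✓ 11000
Round 1: -0010 011-0 0110- 1001-
PIs = {-0010, 011-0, 0110-, 1001-, 11000}
Coverage chart:
  m2: -0010 ←essential
  m12: 011-0,0110-
  m13: 0110- ←essential
  m14: 011-0 ←essential
  m18: -0010,1001-
  m19: 1001- ←essential
  m24: 11000 ←essential
Essential: -0010, 011-0, 0110-, 1001-, 11000

5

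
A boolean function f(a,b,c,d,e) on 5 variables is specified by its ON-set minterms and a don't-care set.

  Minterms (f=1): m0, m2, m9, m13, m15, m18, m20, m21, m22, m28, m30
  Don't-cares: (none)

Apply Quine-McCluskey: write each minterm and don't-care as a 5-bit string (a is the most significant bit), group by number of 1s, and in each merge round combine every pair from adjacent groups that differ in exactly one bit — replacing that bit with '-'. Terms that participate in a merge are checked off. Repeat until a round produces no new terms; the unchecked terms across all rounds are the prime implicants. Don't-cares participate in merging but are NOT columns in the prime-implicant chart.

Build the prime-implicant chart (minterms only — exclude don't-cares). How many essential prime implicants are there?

size-2^0 implicants → 00000(✓)  00010(✓)  01001(✓)  01101(✓)  01111(✓)  10010(✓)  10100(✓)  10101(✓)  10110(✓)  11100(✓)  11110(✓)
size-2^1 implicants → -0010  000-0  01-01  011-1  1-100(✓)  1-110(✓)  10-10  101-0(✓)  1010-  111-0(✓)
size-2^2 implicants → 1-1-0
Unchecked terms (primes): -0010, 000-0, 01-01, 011-1, 1-1-0, 10-10, 1010-
Minterm coverage:
  m0 ⊆ 000-0 [E]
  m2 ⊆ -0010,000-0
  m9 ⊆ 01-01 [E]
  m13 ⊆ 01-01,011-1
  m15 ⊆ 011-1 [E]
  m18 ⊆ -0010,10-10
  m20 ⊆ 1-1-0,1010-
  m21 ⊆ 1010- [E]
  m22 ⊆ 1-1-0,10-10
  m28 ⊆ 1-1-0 [E]
  m30 ⊆ 1-1-0 [E]
E = {000-0, 01-01, 011-1, 1-1-0, 1010-}

5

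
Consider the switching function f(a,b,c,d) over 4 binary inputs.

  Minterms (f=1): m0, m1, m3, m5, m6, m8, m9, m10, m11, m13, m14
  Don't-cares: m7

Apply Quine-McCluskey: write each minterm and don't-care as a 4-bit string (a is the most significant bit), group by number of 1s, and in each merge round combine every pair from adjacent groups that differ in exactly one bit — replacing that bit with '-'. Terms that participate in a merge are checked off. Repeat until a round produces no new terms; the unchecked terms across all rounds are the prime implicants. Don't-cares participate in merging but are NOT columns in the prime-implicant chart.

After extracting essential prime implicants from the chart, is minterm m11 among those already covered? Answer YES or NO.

[col 0] 0000*, 0001*, 0011*, 0101*, 0110*, 0111*, 1000*, 1001*, 1010*, 1011*, 1101*, 1110*
[col 1] -000*, -001*, -011*, -101*, -110, 0-01*, 0-11*, 00-1*, 000-*, 01-1*, 011-, 1-01*, 1-10, 10-0*, 10-1*, 100-*, 101-*
[col 2] --01, -0-1, -00-, 0--1, 10--
Prime implicants: --01, -0-1, -00-, -110, 0--1, 011-, 1-10, 10--
PI chart (minterm → PIs covering it):
  0 | -00-  (sole → essential)
  1 | --01,-0-1,-00-,0--1
  3 | -0-1,0--1
  5 | --01,0--1
  6 | -110,011-
  8 | -00-,10--
  9 | --01,-0-1,-00-,10--
  10 | 1-10,10--
  11 | -0-1,10--
  13 | --01  (sole → essential)
  14 | -110,1-10
Essential prime implicants: --01, -00-

NO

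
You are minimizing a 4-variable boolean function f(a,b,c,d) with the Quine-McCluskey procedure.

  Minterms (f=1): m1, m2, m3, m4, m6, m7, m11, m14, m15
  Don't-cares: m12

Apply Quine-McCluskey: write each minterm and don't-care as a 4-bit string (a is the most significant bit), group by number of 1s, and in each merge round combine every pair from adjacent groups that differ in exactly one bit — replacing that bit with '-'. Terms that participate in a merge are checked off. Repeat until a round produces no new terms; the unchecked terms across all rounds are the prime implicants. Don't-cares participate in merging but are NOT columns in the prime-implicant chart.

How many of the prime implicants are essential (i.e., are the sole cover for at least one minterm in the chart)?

4

[col 0] 0001*, 0010*, 0011*, 0100*, 0110*, 0111*, 1011*, 1100*, 1110*, 1111*
[col 1] -011*, -100*, -110*, -111*, 0-10*, 0-11*, 00-1, 001-*, 01-0*, 011-*, 1-11*, 11-0*, 111-*
[col 2] --11, -1-0, -11-, 0-1-
Prime implicants: --11, -1-0, -11-, 0-1-, 00-1
PI chart (minterm → PIs covering it):
  1 | 00-1  (sole → essential)
  2 | 0-1-  (sole → essential)
  3 | --11,0-1-,00-1
  4 | -1-0  (sole → essential)
  6 | -1-0,-11-,0-1-
  7 | --11,-11-,0-1-
  11 | --11  (sole → essential)
  14 | -1-0,-11-
  15 | --11,-11-
Essential prime implicants: --11, -1-0, 0-1-, 00-1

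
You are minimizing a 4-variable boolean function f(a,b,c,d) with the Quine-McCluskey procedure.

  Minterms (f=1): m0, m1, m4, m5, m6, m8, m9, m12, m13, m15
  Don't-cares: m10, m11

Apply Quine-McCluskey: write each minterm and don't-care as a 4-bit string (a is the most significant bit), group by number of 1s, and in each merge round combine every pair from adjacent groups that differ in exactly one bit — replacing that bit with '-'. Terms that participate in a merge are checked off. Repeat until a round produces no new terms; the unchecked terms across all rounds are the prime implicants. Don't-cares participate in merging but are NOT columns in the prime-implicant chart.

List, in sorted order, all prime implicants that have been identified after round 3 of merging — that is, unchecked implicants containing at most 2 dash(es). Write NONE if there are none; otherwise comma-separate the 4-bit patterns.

Round 0: 0000✓ 0001✓ 0100✓ 0101✓ 0110✓ 1000✓ 1001✓ 1010✓ 1011✓ 1100✓ 1101✓ 1111✓
Round 1: -000✓ -001✓ -100✓ -101✓ 0-00✓ 0-01✓ 000-✓ 01-0 010-✓ 1-00✓ 1-01✓ 1-11✓ 10-0✓ 10-1✓ 100-✓ 101-✓ 11-1✓ 110-✓
Round 2: --00✓ --01✓ -00-✓ -10-✓ 0-0-✓ 1--1 1-0-✓ 10--
Round 3: --0-
PIs = {--0-, 01-0, 1--1, 10--}

01-0, 1--1, 10--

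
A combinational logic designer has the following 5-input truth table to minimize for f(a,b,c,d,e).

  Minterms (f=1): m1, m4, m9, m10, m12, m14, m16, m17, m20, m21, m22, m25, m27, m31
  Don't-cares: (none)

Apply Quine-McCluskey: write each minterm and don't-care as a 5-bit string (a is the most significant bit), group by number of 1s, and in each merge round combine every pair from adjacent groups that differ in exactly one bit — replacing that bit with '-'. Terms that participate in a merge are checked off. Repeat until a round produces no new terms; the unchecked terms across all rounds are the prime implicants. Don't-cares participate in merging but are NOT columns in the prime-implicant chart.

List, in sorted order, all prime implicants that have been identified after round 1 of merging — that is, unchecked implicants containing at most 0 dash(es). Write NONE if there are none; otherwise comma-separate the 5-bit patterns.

NONE

[col 0] 00001*, 00100*, 01001*, 01010*, 01100*, 01110*, 10000*, 10001*, 10100*, 10101*, 10110*, 11001*, 11011*, 11111*
[col 1] -0001*, -0100, -1001*, 0-001*, 0-100, 01-10, 011-0, 1-001*, 10-00*, 10-01*, 1000-*, 101-0, 1010-*, 11-11, 110-1
[col 2] --001, 10-0-
Prime implicants: --001, -0100, 0-100, 01-10, 011-0, 10-0-, 101-0, 11-11, 110-1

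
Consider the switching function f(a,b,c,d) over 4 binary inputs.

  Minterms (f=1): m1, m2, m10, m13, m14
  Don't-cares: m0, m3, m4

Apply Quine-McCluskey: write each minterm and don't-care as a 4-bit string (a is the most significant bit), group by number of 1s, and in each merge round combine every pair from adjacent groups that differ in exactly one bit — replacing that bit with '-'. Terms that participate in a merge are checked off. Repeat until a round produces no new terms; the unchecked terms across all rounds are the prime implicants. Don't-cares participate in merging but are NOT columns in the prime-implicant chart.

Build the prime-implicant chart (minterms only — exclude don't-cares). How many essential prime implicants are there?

3

[col 0] 0000*, 0001*, 0010*, 0011*, 0100*, 1010*, 1101, 1110*
[col 1] -010, 0-00, 00-0*, 00-1*, 000-*, 001-*, 1-10
[col 2] 00--
Prime implicants: -010, 0-00, 00--, 1-10, 1101
PI chart (minterm → PIs covering it):
  1 | 00--  (sole → essential)
  2 | -010,00--
  10 | -010,1-10
  13 | 1101  (sole → essential)
  14 | 1-10  (sole → essential)
Essential prime implicants: 00--, 1-10, 1101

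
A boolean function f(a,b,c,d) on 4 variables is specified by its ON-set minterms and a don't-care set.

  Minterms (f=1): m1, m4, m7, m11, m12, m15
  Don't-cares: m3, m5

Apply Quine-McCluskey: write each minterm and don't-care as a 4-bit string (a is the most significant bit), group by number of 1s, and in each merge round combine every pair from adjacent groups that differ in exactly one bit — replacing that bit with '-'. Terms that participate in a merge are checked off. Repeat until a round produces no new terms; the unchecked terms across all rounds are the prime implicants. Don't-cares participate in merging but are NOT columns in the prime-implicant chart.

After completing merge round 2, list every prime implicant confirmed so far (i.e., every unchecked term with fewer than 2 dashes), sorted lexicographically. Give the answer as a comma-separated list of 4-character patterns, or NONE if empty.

size-2^0 implicants → 0001(✓)  0011(✓)  0100(✓)  0101(✓)  0111(✓)  1011(✓)  1100(✓)  1111(✓)
size-2^1 implicants → -011(✓)  -100  -111(✓)  0-01(✓)  0-11(✓)  00-1(✓)  01-1(✓)  010-  1-11(✓)
size-2^2 implicants → --11  0--1
Unchecked terms (primes): --11, -100, 0--1, 010-

-100, 010-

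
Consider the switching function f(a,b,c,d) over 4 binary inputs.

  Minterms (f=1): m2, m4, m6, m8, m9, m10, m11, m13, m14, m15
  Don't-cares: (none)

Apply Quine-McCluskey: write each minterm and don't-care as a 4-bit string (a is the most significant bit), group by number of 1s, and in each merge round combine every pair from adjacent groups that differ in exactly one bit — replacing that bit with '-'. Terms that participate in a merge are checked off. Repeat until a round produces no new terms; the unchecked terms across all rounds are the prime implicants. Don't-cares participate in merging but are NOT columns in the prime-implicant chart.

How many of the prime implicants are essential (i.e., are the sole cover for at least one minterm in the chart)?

4

[col 0] 0010*, 0100*, 0110*, 1000*, 1001*, 1010*, 1011*, 1101*, 1110*, 1111*
[col 1] -010*, -110*, 0-10*, 01-0, 1-01*, 1-10*, 1-11*, 10-0*, 10-1*, 100-*, 101-*, 11-1*, 111-*
[col 2] --10, 1--1, 1-1-, 10--
Prime implicants: --10, 01-0, 1--1, 1-1-, 10--
PI chart (minterm → PIs covering it):
  2 | --10  (sole → essential)
  4 | 01-0  (sole → essential)
  6 | --10,01-0
  8 | 10--  (sole → essential)
  9 | 1--1,10--
  10 | --10,1-1-,10--
  11 | 1--1,1-1-,10--
  13 | 1--1  (sole → essential)
  14 | --10,1-1-
  15 | 1--1,1-1-
Essential prime implicants: --10, 01-0, 1--1, 10--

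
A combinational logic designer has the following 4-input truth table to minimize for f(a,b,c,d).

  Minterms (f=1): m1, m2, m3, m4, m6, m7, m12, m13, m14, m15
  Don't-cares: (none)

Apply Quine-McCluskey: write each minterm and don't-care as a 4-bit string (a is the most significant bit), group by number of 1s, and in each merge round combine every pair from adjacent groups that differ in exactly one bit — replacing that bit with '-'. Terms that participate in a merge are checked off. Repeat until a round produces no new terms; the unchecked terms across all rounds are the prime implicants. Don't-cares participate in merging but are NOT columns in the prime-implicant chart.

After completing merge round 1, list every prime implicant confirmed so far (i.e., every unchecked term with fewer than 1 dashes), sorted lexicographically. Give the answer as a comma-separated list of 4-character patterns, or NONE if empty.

NONE

size-2^0 implicants → 0001(✓)  0010(✓)  0011(✓)  0100(✓)  0110(✓)  0111(✓)  1100(✓)  1101(✓)  1110(✓)  1111(✓)
size-2^1 implicants → -100(✓)  -110(✓)  -111(✓)  0-10(✓)  0-11(✓)  00-1  001-(✓)  01-0(✓)  011-(✓)  11-0(✓)  11-1(✓)  110-(✓)  111-(✓)
size-2^2 implicants → -1-0  -11-  0-1-  11--
Unchecked terms (primes): -1-0, -11-, 0-1-, 00-1, 11--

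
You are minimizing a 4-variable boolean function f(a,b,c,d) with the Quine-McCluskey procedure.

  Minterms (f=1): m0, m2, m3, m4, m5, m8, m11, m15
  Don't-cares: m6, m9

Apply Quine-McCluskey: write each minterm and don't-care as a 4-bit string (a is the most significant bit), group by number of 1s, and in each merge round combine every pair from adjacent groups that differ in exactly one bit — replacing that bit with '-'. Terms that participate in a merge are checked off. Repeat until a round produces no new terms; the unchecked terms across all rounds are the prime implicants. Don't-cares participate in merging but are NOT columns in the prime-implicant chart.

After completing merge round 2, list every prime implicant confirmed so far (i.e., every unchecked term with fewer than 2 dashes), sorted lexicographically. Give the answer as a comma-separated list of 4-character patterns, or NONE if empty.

Round 0: 0000✓ 0010✓ 0011✓ 0100✓ 0101✓ 0110✓ 1000✓ 1001✓ 1011✓ 1111✓
Round 1: -000 -011 0-00✓ 0-10✓ 00-0✓ 001- 01-0✓ 010- 1-11 10-1 100-
Round 2: 0--0
PIs = {-000, -011, 0--0, 001-, 010-, 1-11, 10-1, 100-}

-000, -011, 001-, 010-, 1-11, 10-1, 100-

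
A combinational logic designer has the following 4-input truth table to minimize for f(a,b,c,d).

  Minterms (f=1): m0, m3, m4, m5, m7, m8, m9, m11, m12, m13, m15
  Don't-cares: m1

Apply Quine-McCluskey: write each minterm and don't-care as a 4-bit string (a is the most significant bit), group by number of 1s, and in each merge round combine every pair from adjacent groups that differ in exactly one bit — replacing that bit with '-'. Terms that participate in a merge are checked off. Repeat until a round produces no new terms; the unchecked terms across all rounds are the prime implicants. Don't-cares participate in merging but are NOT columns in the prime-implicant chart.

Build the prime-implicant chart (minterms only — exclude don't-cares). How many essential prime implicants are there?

2

Round 0: 0000✓ 0001✓ 0011✓ 0100✓ 0101✓ 0111✓ 1000✓ 1001✓ 1011✓ 1100✓ 1101✓ 1111✓
Round 1: -000✓ -001✓ -011✓ -100✓ -101✓ -111✓ 0-00✓ 0-01✓ 0-11✓ 00-1✓ 000-✓ 01-1✓ 010-✓ 1-00✓ 1-01✓ 1-11✓ 10-1✓ 100-✓ 11-1✓ 110-✓
Round 2: --00✓ --01✓ --11✓ -0-1✓ -00-✓ -1-1✓ -10-✓ 0--1✓ 0-0-✓ 1--1✓ 1-0-✓
Round 3: ---1 --0-
PIs = {---1, --0-}
Coverage chart:
  m0: --0- ←essential
  m3: ---1 ←essential
  m4: --0- ←essential
  m5: ---1,--0-
  m7: ---1 ←essential
  m8: --0- ←essential
  m9: ---1,--0-
  m11: ---1 ←essential
  m12: --0- ←essential
  m13: ---1,--0-
  m15: ---1 ←essential
Essential: ---1, --0-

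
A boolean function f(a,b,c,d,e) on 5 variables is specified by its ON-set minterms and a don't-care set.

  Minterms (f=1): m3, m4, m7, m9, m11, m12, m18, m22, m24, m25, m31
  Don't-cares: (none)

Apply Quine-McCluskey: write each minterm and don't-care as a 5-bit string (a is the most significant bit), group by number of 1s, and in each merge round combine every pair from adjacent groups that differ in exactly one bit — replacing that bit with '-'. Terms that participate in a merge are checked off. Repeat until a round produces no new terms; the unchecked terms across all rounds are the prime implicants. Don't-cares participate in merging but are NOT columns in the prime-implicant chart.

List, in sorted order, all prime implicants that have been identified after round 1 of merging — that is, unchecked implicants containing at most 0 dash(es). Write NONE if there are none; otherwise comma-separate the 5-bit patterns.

[col 0] 00011*, 00100*, 00111*, 01001*, 01011*, 01100*, 10010*, 10110*, 11000*, 11001*, 11111
[col 1] -1001, 0-011, 0-100, 00-11, 010-1, 10-10, 1100-
Prime implicants: -1001, 0-011, 0-100, 00-11, 010-1, 10-10, 1100-, 11111

11111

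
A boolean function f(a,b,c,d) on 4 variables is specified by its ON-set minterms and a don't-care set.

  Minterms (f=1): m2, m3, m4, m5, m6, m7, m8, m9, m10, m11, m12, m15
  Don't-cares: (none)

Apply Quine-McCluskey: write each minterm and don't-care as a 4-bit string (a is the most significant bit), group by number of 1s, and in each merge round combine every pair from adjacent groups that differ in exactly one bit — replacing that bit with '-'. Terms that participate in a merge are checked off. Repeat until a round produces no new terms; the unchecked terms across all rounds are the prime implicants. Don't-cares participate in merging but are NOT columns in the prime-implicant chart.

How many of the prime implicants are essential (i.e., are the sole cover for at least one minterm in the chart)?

size-2^0 implicants → 0010(✓)  0011(✓)  0100(✓)  0101(✓)  0110(✓)  0111(✓)  1000(✓)  1001(✓)  1010(✓)  1011(✓)  1100(✓)  1111(✓)
size-2^1 implicants → -010(✓)  -011(✓)  -100  -111(✓)  0-10(✓)  0-11(✓)  001-(✓)  01-0(✓)  01-1(✓)  010-(✓)  011-(✓)  1-00  1-11(✓)  10-0(✓)  10-1(✓)  100-(✓)  101-(✓)
size-2^2 implicants → --11  -01-  0-1-  01--  10--
Unchecked terms (primes): --11, -01-, -100, 0-1-, 01--, 1-00, 10--
Minterm coverage:
  m2 ⊆ -01-,0-1-
  m3 ⊆ --11,-01-,0-1-
  m4 ⊆ -100,01--
  m5 ⊆ 01-- [E]
  m6 ⊆ 0-1-,01--
  m7 ⊆ --11,0-1-,01--
  m8 ⊆ 1-00,10--
  m9 ⊆ 10-- [E]
  m10 ⊆ -01-,10--
  m11 ⊆ --11,-01-,10--
  m12 ⊆ -100,1-00
  m15 ⊆ --11 [E]
E = {--11, 01--, 10--}

3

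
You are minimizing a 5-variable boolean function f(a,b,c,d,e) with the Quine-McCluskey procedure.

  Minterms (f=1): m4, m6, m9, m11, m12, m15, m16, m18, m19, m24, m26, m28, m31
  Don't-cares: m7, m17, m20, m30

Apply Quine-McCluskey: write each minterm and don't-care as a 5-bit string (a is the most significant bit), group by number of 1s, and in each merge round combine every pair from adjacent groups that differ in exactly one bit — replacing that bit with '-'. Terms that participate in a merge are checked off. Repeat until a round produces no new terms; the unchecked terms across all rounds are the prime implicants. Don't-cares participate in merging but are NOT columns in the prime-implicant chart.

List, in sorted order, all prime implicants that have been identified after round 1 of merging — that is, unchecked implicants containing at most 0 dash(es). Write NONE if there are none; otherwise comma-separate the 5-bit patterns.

NONE

Round 0: 00100✓ 00110✓ 00111✓ 01001✓ 01011✓ 01100✓ 01111✓ 10000✓ 10001✓ 10010✓ 10011✓ 10100✓ 11000✓ 11010✓ 11100✓ 11110✓ 11111✓
Round 1: -0100✓ -1100✓ -1111 0-100✓ 0-111 001-0 0011- 01-11 010-1 1-000✓ 1-010✓ 1-100✓ 10-00✓ 100-0✓ 100-1✓ 1000-✓ 1001-✓ 11-00✓ 11-10✓ 110-0✓ 111-0✓ 1111-
Round 2: --100 1--00 1-0-0 100-- 11--0
PIs = {--100, -1111, 0-111, 001-0, 0011-, 01-11, 010-1, 1--00, 1-0-0, 100--, 11--0, 1111-}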